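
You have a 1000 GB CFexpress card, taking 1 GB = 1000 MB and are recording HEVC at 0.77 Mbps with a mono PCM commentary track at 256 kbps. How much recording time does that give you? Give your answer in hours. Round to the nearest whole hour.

2166 hours

Audio: 256 kbps = 0.256 Mbps.
Total bitrate: 0.77 + 0.256 = 1.026 Mbps.
Capacity: 1000 GB = 8,000,000 Mb.
Recording time: 8,000,000 / 1.026 = 7,797,271 s ≈ 2,166 hours.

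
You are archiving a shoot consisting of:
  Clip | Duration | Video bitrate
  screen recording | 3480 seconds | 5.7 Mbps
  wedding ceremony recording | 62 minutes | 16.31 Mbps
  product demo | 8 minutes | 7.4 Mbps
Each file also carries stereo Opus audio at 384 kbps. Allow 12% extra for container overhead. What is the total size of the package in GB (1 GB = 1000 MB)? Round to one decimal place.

12.2 GB

Audio: 384 kbps = 0.384 Mbps.
screen recording: 6.084 Mbps × 3480 s × 1.12 = 23713.0 Mb
wedding ceremony recording: 16.694 Mbps × 3720 s × 1.12 = 69553.9 Mb
product demo: 7.784 Mbps × 480 s × 1.12 = 4184.7 Mb
Total: 97451.6 Mb = 12181.4 MB.
= 12.18 GB.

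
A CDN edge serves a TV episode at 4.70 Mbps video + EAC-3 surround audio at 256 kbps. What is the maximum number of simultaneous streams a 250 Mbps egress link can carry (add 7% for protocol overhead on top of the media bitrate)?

47

Audio: 256 kbps = 0.256 Mbps.
Per-viewer media rate: 4.956 Mbps.
On the wire with 7% overhead: 5.303 Mbps.
250 Mbps = 250.0 Mbps; 250.0 / 5.303 = 47.14 → 47 viewers.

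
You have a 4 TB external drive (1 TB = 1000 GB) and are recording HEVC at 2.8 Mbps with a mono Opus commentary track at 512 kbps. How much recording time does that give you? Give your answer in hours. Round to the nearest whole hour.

Audio: 512 kbps = 0.512 Mbps.
Total bitrate: 2.8 + 0.512 = 3.312 Mbps.
Capacity: 4 TB = 32,000,000 Mb.
Recording time: 32,000,000 / 3.312 = 9,661,836 s ≈ 2,684 hours.

2684 hours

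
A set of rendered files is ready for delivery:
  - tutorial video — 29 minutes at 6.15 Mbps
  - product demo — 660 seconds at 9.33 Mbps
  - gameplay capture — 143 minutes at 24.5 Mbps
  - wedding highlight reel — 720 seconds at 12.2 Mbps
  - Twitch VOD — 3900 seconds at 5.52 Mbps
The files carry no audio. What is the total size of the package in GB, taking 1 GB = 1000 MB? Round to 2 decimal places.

32.17 GB

tutorial video: 6.150 Mbps × 1740 s = 10701.0 Mb
product demo: 9.330 Mbps × 660 s = 6157.8 Mb
gameplay capture: 24.500 Mbps × 8580 s = 210210.0 Mb
wedding highlight reel: 12.200 Mbps × 720 s = 8784.0 Mb
Twitch VOD: 5.520 Mbps × 3900 s = 21528.0 Mb
Total: 257380.8 Mb = 32172.6 MB.
= 32.17 GB.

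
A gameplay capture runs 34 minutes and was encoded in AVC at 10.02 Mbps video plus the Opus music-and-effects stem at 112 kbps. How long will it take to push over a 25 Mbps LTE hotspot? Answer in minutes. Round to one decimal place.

13.8 minutes

34 min = 2040 s
Audio: 112 kbps = 0.112 Mbps.
Total bitrate: 10.132 Mbps.
File: 10.132 Mbps × 2040 s = 20669.3 Mb.
At 25 Mbps: 20669.3 / 25 = 826.8 s ≈ 13.8 minutes.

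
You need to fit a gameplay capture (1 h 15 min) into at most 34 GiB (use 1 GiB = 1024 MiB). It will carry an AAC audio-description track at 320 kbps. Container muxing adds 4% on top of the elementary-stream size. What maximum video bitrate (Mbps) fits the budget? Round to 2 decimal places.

Budget: 34 GiB = 292057.8 Mb.
Stream payload after overhead: 292057.8 / 1.04 = 280824.8 Mb.
1 h 15 min = 75 min = 4500 s
Total bitrate budget: 280824.8 Mb / 4500 s = 62.406 Mbps.
Audio: 320 kbps = 0.320 Mbps.
Video: 62.406 − 0.320 = 62.086 Mbps.

62.09 Mbps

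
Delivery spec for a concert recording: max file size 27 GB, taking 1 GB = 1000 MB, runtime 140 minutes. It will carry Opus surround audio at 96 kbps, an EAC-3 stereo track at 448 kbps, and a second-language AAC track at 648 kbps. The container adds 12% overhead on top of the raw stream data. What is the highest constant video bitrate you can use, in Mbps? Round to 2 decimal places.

Budget: 27 GB = 216000.0 Mb.
Stream payload after overhead: 216000.0 / 1.12 = 192857.1 Mb.
140 min = 8400 s
Total bitrate budget: 192857.1 Mb / 8400 s = 22.959 Mbps.
Audio total: 96 + 448 + 648 = 1192 kbps = 1.192 Mbps.
Video: 22.959 − 1.192 = 21.767 Mbps.

21.77 Mbps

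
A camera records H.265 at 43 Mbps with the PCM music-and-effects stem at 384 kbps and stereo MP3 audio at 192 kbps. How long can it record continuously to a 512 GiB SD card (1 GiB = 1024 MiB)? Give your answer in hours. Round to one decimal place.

Audio total: 384 + 192 = 576 kbps = 0.576 Mbps.
Total bitrate: 43 + 0.576 = 43.576 Mbps.
Capacity: 512 GiB = 4,398,047 Mb.
Recording time: 4,398,047 / 43.576 = 100,928 s ≈ 28.0 hours.

28.0 hours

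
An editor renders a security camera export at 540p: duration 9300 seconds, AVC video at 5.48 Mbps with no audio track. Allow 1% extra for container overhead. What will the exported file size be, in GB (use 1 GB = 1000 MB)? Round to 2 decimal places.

6.43 GB

Total bitrate: 5.48 Mbps.
Stream data: 5.480 Mbps × 9300 s = 50964.0 Mb.
With 1% container overhead: ×1.01.
51,474 Mb ÷ 8 = 6,434 MB → 6.434 GB.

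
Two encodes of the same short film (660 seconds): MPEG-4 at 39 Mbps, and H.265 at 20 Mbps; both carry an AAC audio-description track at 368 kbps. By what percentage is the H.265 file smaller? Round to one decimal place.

Audio: 368 kbps = 0.368 Mbps.
MPEG-4: 39.368 Mbps × 660 s = 25982.9 Mb = 3.025 GiB.
H.265: 20.368 Mbps × 660 s = 13442.9 Mb = 1.565 GiB.
Reduction: (1 − 1.565/3.025) × 100 = 48.26%.

48.3%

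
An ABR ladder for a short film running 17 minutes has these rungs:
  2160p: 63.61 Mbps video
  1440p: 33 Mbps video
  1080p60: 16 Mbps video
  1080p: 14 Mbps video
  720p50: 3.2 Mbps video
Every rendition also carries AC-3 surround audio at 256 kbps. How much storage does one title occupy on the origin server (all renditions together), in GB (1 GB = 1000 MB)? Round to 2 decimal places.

16.71 GB

17 min = 1020 s
Audio: 256 kbps = 0.256 Mbps.
Sum of rendition bitrates: (63.61+0.256) + (33+0.256) + (16+0.256) + (14+0.256) + (3.2+0.256) = 131.090 Mbps.
× 1020 s = 133,712 Mb = 16,714 MB = 16.71 GB.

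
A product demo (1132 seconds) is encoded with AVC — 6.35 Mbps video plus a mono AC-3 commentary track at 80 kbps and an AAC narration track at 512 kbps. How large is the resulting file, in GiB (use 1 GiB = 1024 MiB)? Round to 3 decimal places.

0.915 GiB

Audio total: 80 + 512 = 592 kbps = 0.592 Mbps.
Total bitrate: 6.35 + 0.592 = 6.942 Mbps.
Stream data: 6.942 Mbps × 1132 s = 7858.3 Mb.
7,858 Mb = 982,293,000 bytes ÷ 1,073,741,824 = 0.9148 GiB.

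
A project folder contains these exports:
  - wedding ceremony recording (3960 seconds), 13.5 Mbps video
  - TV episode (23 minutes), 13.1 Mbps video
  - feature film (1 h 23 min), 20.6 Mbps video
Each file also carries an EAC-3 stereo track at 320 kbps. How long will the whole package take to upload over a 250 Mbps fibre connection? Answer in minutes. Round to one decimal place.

11.8 minutes

Audio: 320 kbps = 0.320 Mbps.
wedding ceremony recording: 13.820 Mbps × 3960 s = 54727.2 Mb
TV episode: 13.420 Mbps × 1380 s = 18519.6 Mb
feature film: 20.920 Mbps × 4980 s = 104181.6 Mb
Total: 177428.4 Mb = 22178.5 MB.
At 250 Mbps: 177428.4 / 250 = 710 s ≈ 11.8 minutes.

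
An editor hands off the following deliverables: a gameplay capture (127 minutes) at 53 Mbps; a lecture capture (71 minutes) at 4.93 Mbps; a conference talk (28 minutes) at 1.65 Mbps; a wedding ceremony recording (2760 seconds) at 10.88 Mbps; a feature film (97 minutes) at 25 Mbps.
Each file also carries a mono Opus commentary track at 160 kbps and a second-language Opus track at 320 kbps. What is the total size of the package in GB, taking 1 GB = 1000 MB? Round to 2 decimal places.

Audio total: 160 + 320 = 480 kbps = 0.480 Mbps.
gameplay capture: 53.480 Mbps × 7620 s = 407517.6 Mb
lecture capture: 5.410 Mbps × 4260 s = 23046.6 Mb
conference talk: 2.130 Mbps × 1680 s = 3578.4 Mb
wedding ceremony recording: 11.360 Mbps × 2760 s = 31353.6 Mb
feature film: 25.480 Mbps × 5820 s = 148293.6 Mb
Total: 613789.8 Mb = 76723.7 MB.
= 76.72 GB.

76.72 GB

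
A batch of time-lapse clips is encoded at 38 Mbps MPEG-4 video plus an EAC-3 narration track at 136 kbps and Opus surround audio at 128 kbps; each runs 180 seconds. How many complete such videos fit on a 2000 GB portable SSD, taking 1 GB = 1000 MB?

2323

Audio total: 136 + 128 = 264 kbps = 0.264 Mbps.
Total bitrate: 38.264 Mbps.
Per item: 38.264 Mbps × 180 s = 6,888 Mb = 860.9 MB.
Capacity: 2000 GB = 16,000,000 Mb; 2323.04 items → 2323 complete.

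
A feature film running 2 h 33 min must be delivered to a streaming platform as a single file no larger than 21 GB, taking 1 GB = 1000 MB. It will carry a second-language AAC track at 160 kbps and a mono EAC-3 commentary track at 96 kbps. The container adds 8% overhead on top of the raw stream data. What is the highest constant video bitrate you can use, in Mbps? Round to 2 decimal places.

Budget: 21 GB = 168000.0 Mb.
Stream payload after overhead: 168000.0 / 1.08 = 155555.6 Mb.
2 h 33 min = 153 min = 9180 s
Total bitrate budget: 155555.6 Mb / 9180 s = 16.945 Mbps.
Audio total: 160 + 96 = 256 kbps = 0.256 Mbps.
Video: 16.945 − 0.256 = 16.689 Mbps.

16.69 Mbps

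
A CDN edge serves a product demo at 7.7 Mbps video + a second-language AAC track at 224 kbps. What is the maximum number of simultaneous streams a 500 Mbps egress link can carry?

Audio: 224 kbps = 0.224 Mbps.
Per-viewer media rate: 7.924 Mbps.
500 Mbps = 500.0 Mbps; 500.0 / 7.924 = 63.10 → 63 viewers.

63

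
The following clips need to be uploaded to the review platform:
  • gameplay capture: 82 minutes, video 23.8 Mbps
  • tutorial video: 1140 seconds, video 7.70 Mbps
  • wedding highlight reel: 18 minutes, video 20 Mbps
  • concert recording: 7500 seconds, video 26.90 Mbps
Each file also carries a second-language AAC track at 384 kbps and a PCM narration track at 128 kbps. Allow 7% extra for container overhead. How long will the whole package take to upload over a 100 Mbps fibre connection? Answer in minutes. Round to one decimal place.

Audio total: 384 + 128 = 512 kbps = 0.512 Mbps.
gameplay capture: 24.312 Mbps × 4920 s × 1.07 = 127988.1 Mb
tutorial video: 8.212 Mbps × 1140 s × 1.07 = 10017.0 Mb
wedding highlight reel: 20.512 Mbps × 1080 s × 1.07 = 23703.7 Mb
concert recording: 27.412 Mbps × 7500 s × 1.07 = 219981.3 Mb
Total: 381690.1 Mb = 47711.3 MB.
At 100 Mbps: 381690.1 / 100 = 3817 s ≈ 63.6 minutes.

63.6 minutes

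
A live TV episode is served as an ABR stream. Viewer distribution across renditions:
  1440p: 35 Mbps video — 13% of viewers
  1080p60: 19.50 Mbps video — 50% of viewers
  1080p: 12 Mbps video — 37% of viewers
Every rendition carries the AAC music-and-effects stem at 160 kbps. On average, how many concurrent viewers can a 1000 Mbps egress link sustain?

52

Audio: 160 kbps = 0.160 Mbps.
Average per-viewer bitrate: 0.13×35.160 + 0.50×19.660 + 0.37×12.160 = 18.900 Mbps.
1000 Mbps = 1,000 Mbps; 1,000 / 18.900 = 52.91 → 52.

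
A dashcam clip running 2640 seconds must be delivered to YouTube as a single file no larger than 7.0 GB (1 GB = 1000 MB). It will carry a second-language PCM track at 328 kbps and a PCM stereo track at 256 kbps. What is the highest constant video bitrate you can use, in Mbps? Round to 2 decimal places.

20.63 Mbps

Budget: 7.0 GB = 56000.0 Mb.
Total bitrate budget: 56000.0 Mb / 2640 s = 21.212 Mbps.
Audio total: 328 + 256 = 584 kbps = 0.584 Mbps.
Video: 21.212 − 0.584 = 20.628 Mbps.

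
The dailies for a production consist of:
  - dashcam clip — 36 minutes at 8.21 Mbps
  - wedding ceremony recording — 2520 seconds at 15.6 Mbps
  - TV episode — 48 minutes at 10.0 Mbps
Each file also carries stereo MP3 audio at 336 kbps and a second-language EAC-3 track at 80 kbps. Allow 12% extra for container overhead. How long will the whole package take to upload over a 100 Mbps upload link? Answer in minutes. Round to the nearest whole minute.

Audio total: 336 + 80 = 416 kbps = 0.416 Mbps.
dashcam clip: 8.626 Mbps × 2160 s × 1.12 = 20868.0 Mb
wedding ceremony recording: 16.016 Mbps × 2520 s × 1.12 = 45203.6 Mb
TV episode: 10.416 Mbps × 2880 s × 1.12 = 33597.8 Mb
Total: 99669.4 Mb = 12458.7 MB.
At 100 Mbps: 99669.4 / 100 = 997 s ≈ 16.6 minutes.

17 minutes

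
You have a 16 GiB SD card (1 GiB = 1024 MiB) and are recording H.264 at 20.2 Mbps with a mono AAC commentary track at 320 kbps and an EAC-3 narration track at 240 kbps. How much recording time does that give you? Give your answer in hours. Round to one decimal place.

Audio total: 320 + 240 = 560 kbps = 0.560 Mbps.
Total bitrate: 20.2 + 0.560 = 20.760 Mbps.
Capacity: 16 GiB = 137,439 Mb.
Recording time: 137,439 / 20.760 = 6,620 s ≈ 1.84 hours.

1.8 hours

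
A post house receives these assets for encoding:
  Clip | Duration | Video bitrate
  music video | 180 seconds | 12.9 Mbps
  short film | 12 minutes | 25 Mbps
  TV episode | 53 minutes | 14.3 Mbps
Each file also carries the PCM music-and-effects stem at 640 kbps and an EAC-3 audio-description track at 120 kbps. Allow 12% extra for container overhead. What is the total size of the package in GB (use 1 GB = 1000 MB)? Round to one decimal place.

Audio total: 640 + 120 = 760 kbps = 0.760 Mbps.
music video: 13.660 Mbps × 180 s × 1.12 = 2753.9 Mb
short film: 25.760 Mbps × 720 s × 1.12 = 20772.9 Mb
TV episode: 15.060 Mbps × 3180 s × 1.12 = 53637.7 Mb
Total: 77164.4 Mb = 9645.6 MB.
= 9.646 GB.

9.6 GB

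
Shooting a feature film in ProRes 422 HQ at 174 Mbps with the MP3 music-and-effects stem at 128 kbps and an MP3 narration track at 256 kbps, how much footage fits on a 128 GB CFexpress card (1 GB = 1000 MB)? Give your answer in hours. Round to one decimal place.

1.6 hours

Audio total: 128 + 256 = 384 kbps = 0.384 Mbps.
Total bitrate: 174 + 0.384 = 174.384 Mbps.
Capacity: 128 GB = 1,024,000 Mb.
Recording time: 1,024,000 / 174.384 = 5,872 s ≈ 1.63 hours.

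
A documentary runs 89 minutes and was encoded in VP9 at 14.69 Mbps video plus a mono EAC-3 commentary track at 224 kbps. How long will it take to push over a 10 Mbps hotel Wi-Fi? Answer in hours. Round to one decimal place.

2.2 hours

89 min = 5340 s
Audio: 224 kbps = 0.224 Mbps.
Total bitrate: 14.914 Mbps.
File: 14.914 Mbps × 5340 s = 79640.8 Mb.
At 10 Mbps: 79640.8 / 10 = 7964.1 s ≈ 2.21 hours.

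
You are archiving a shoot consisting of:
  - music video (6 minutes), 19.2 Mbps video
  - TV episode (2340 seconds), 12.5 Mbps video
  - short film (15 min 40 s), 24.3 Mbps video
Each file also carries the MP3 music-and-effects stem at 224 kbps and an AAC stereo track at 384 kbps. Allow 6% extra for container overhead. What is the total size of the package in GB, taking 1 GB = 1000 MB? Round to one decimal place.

Audio total: 224 + 384 = 608 kbps = 0.608 Mbps.
music video: 19.808 Mbps × 360 s × 1.06 = 7558.7 Mb
TV episode: 13.108 Mbps × 2340 s × 1.06 = 32513.1 Mb
short film: 24.908 Mbps × 940 s × 1.06 = 24818.3 Mb
Total: 64890.1 Mb = 8111.3 MB.
= 8.111 GB.

8.1 GB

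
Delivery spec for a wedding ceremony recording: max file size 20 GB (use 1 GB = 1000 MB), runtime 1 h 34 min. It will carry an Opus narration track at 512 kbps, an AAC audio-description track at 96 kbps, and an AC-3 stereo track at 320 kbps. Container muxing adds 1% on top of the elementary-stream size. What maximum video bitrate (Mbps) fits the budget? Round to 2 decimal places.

27.16 Mbps

Budget: 20 GB = 160000.0 Mb.
Stream payload after overhead: 160000.0 / 1.01 = 158415.8 Mb.
1 h 34 min = 94 min = 5640 s
Total bitrate budget: 158415.8 Mb / 5640 s = 28.088 Mbps.
Audio total: 512 + 96 + 320 = 928 kbps = 0.928 Mbps.
Video: 28.088 − 0.928 = 27.160 Mbps.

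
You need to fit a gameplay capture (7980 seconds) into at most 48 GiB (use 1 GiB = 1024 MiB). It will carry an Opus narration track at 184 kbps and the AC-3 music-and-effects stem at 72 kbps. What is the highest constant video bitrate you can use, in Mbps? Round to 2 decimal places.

51.41 Mbps

Budget: 48 GiB = 412316.9 Mb.
Total bitrate budget: 412316.9 Mb / 7980 s = 51.669 Mbps.
Audio total: 184 + 72 = 256 kbps = 0.256 Mbps.
Video: 51.669 − 0.256 = 51.413 Mbps.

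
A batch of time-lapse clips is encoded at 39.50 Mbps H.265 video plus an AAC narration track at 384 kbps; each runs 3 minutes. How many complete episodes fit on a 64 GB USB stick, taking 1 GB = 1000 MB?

3 min = 180 s
Audio: 384 kbps = 0.384 Mbps.
Total bitrate: 39.884 Mbps.
Per item: 39.884 Mbps × 180 s = 7,179 Mb = 897.4 MB.
Capacity: 64 GB = 512,000 Mb; 71.32 items → 71 complete.

71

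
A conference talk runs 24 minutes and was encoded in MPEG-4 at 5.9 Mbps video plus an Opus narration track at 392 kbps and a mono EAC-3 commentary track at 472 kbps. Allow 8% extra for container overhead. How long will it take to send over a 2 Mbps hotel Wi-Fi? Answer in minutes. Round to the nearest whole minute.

88 minutes

24 min = 1440 s
Audio total: 392 + 472 = 864 kbps = 0.864 Mbps.
Total bitrate: 6.764 Mbps.
File: 6.764 Mbps × 1440 s = 9740.2 Mb.
With 8% container overhead: ×1.08. → 10519.4 Mb.
At 2 Mbps: 10519.4 / 2 = 5259.7 s ≈ 87.7 minutes.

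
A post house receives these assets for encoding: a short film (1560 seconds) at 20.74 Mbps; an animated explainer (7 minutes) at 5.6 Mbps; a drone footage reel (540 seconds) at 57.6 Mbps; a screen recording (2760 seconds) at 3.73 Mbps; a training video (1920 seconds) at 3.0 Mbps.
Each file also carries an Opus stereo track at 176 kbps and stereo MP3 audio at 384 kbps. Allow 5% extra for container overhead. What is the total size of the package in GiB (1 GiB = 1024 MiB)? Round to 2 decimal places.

10.50 GiB

Audio total: 176 + 384 = 560 kbps = 0.560 Mbps.
short film: 21.300 Mbps × 1560 s × 1.05 = 34889.4 Mb
animated explainer: 6.160 Mbps × 420 s × 1.05 = 2716.6 Mb
drone footage reel: 58.160 Mbps × 540 s × 1.05 = 32976.7 Mb
screen recording: 4.290 Mbps × 2760 s × 1.05 = 12432.4 Mb
training video: 3.560 Mbps × 1920 s × 1.05 = 7177.0 Mb
Total: 90192.1 Mb = 11274.0 MB.
= 10.50 GiB.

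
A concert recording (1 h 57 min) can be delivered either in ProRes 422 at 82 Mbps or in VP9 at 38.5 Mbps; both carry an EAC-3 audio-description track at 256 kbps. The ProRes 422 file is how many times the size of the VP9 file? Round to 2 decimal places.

2.12

1 h 57 min = 117 min = 7020 s
Audio: 256 kbps = 0.256 Mbps.
ProRes 422: 82.256 Mbps × 7020 s = 577437.1 Mb = 72.180 GB.
VP9: 38.756 Mbps × 7020 s = 272067.1 Mb = 34.008 GB.
Ratio: 72.180 / 34.008 = 2.122.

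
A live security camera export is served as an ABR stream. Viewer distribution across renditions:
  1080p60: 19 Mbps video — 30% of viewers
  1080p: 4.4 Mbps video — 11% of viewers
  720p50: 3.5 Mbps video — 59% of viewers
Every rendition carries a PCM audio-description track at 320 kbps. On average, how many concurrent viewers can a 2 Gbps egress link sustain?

233

Audio: 320 kbps = 0.320 Mbps.
Average per-viewer bitrate: 0.30×19.320 + 0.11×4.720 + 0.59×3.820 = 8.569 Mbps.
2 Gbps = 2,000 Mbps; 2,000 / 8.569 = 233.40 → 233.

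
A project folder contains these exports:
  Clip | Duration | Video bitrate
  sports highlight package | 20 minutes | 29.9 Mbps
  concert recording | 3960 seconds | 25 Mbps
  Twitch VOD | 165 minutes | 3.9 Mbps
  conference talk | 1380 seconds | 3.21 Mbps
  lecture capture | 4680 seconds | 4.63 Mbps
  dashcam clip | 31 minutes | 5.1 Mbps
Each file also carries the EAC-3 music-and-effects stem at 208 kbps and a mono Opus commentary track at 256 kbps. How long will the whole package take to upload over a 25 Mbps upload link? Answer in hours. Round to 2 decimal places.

Audio total: 208 + 256 = 464 kbps = 0.464 Mbps.
sports highlight package: 30.364 Mbps × 1200 s = 36436.8 Mb
concert recording: 25.464 Mbps × 3960 s = 100837.4 Mb
Twitch VOD: 4.364 Mbps × 9900 s = 43203.6 Mb
conference talk: 3.674 Mbps × 1380 s = 5070.1 Mb
lecture capture: 5.094 Mbps × 4680 s = 23839.9 Mb
dashcam clip: 5.564 Mbps × 1860 s = 10349.0 Mb
Total: 219736.9 Mb = 27467.1 MB.
At 25 Mbps: 219736.9 / 25 = 8789 s ≈ 2.44 hours.

2.44 hours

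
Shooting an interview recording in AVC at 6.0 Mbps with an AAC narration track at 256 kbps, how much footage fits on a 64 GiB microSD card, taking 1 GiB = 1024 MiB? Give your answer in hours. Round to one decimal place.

Audio: 256 kbps = 0.256 Mbps.
Total bitrate: 6.0 + 0.256 = 6.256 Mbps.
Capacity: 64 GiB = 549,756 Mb.
Recording time: 549,756 / 6.256 = 87,877 s ≈ 24.4 hours.

24.4 hours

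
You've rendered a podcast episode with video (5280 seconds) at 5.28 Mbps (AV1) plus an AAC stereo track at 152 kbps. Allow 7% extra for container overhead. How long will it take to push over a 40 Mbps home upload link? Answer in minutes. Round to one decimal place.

12.8 minutes

Audio: 152 kbps = 0.152 Mbps.
Total bitrate: 5.432 Mbps.
File: 5.432 Mbps × 5280 s = 28681.0 Mb.
With 7% container overhead: ×1.07. → 30688.6 Mb.
At 40 Mbps: 30688.6 / 40 = 767.2 s ≈ 12.8 minutes.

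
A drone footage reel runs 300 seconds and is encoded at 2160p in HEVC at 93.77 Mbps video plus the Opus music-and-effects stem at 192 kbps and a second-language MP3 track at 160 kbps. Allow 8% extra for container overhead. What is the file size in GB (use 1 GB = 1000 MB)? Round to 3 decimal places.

3.812 GB

Audio total: 192 + 160 = 352 kbps = 0.352 Mbps.
Total bitrate: 93.77 + 0.352 = 94.122 Mbps.
Stream data: 94.122 Mbps × 300 s = 28236.6 Mb.
With 8% container overhead: ×1.08.
30,496 Mb ÷ 8 = 3,812 MB → 3.812 GB.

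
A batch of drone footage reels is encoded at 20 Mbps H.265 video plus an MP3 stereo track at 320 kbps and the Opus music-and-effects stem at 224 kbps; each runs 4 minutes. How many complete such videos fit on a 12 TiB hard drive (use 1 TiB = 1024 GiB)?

21407

4 min = 240 s
Audio total: 320 + 224 = 544 kbps = 0.544 Mbps.
Total bitrate: 20.544 Mbps.
Per item: 20.544 Mbps × 240 s = 4,931 Mb = 616.3 MB.
Capacity: 12 TiB = 105,553,116 Mb; 21407.94 items → 21407 complete.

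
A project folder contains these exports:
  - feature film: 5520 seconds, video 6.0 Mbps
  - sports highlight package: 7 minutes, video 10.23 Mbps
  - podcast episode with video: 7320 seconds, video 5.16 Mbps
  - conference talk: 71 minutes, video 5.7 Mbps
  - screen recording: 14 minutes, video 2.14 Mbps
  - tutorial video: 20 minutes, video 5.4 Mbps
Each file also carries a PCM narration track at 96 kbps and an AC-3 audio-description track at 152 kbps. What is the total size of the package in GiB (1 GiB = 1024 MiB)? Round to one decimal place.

13.1 GiB

Audio total: 96 + 152 = 248 kbps = 0.248 Mbps.
feature film: 6.248 Mbps × 5520 s = 34489.0 Mb
sports highlight package: 10.478 Mbps × 420 s = 4400.8 Mb
podcast episode with video: 5.408 Mbps × 7320 s = 39586.6 Mb
conference talk: 5.948 Mbps × 4260 s = 25338.5 Mb
screen recording: 2.388 Mbps × 840 s = 2005.9 Mb
tutorial video: 5.648 Mbps × 1200 s = 6777.6 Mb
Total: 112598.3 Mb = 14074.8 MB.
= 13.11 GiB.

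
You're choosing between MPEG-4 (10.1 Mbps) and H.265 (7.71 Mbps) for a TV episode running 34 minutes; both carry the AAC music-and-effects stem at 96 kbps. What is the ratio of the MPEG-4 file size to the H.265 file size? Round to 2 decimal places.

1.31

34 min = 2040 s
Audio: 96 kbps = 0.096 Mbps.
MPEG-4: 10.196 Mbps × 2040 s = 20799.8 Mb = 2.600 GB.
H.265: 7.806 Mbps × 2040 s = 15924.2 Mb = 1.991 GB.
Ratio: 2.600 / 1.991 = 1.306.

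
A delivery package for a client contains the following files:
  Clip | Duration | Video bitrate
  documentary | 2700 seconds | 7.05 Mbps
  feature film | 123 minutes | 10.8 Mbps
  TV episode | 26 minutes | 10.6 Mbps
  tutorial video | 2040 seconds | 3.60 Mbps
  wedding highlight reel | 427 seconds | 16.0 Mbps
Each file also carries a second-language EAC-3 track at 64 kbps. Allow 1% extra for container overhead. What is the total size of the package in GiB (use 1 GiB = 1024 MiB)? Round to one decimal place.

Audio: 64 kbps = 0.064 Mbps.
documentary: 7.114 Mbps × 2700 s × 1.01 = 19399.9 Mb
feature film: 10.864 Mbps × 7380 s × 1.01 = 80978.1 Mb
TV episode: 10.664 Mbps × 1560 s × 1.01 = 16802.2 Mb
tutorial video: 3.664 Mbps × 2040 s × 1.01 = 7549.3 Mb
wedding highlight reel: 16.064 Mbps × 427 s × 1.01 = 6927.9 Mb
Total: 131657.4 Mb = 16457.2 MB.
= 15.33 GiB.

15.3 GiB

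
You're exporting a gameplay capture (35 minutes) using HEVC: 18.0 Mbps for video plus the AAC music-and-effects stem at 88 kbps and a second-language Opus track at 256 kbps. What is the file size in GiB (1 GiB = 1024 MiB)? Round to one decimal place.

35 min = 2100 s
Audio total: 88 + 256 = 344 kbps = 0.344 Mbps.
Total bitrate: 18.0 + 0.344 = 18.344 Mbps.
Stream data: 18.344 Mbps × 2100 s = 38522.4 Mb.
38,522 Mb = 4,815,300,000 bytes ÷ 1,073,741,824 = 4.485 GiB.

4.5 GiB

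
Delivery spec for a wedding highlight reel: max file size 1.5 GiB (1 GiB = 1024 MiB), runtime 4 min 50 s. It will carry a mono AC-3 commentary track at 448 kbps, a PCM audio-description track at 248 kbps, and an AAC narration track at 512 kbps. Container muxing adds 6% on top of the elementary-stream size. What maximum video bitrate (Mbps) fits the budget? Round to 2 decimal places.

Budget: 1.5 GiB = 12884.9 Mb.
Stream payload after overhead: 12884.9 / 1.06 = 12155.6 Mb.
4 min 50 s = 290 s
Total bitrate budget: 12155.6 Mb / 290 s = 41.916 Mbps.
Audio total: 448 + 248 + 512 = 1208 kbps = 1.208 Mbps.
Video: 41.916 − 1.208 = 40.708 Mbps.

40.71 Mbps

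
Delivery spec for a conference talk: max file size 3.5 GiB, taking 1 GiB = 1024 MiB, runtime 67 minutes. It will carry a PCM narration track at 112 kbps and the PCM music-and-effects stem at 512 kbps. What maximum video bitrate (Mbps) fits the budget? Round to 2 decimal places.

Budget: 3.5 GiB = 30064.8 Mb.
67 min = 4020 s
Total bitrate budget: 30064.8 Mb / 4020 s = 7.479 Mbps.
Audio total: 112 + 512 = 624 kbps = 0.624 Mbps.
Video: 7.479 − 0.624 = 6.855 Mbps.

6.85 Mbps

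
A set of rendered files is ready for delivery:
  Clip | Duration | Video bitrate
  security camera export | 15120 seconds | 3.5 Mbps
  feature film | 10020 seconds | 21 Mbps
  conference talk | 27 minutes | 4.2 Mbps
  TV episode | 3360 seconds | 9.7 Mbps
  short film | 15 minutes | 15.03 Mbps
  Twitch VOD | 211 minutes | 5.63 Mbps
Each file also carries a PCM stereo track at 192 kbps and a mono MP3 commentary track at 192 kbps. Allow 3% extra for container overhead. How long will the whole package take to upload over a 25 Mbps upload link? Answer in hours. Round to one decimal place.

Audio total: 192 + 192 = 384 kbps = 0.384 Mbps.
security camera export: 3.884 Mbps × 15120 s × 1.03 = 60487.9 Mb
feature film: 21.384 Mbps × 10020 s × 1.03 = 220695.7 Mb
conference talk: 4.584 Mbps × 1620 s × 1.03 = 7648.9 Mb
TV episode: 10.084 Mbps × 3360 s × 1.03 = 34898.7 Mb
short film: 15.414 Mbps × 900 s × 1.03 = 14288.8 Mb
Twitch VOD: 6.014 Mbps × 12660 s × 1.03 = 78421.4 Mb
Total: 416441.3 Mb = 52055.2 MB.
At 25 Mbps: 416441.3 / 25 = 16658 s ≈ 4.63 hours.

4.6 hours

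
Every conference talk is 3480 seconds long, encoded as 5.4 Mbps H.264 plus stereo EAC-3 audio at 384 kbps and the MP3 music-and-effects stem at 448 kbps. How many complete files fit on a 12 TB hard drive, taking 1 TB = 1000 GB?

4426

Audio total: 384 + 448 = 832 kbps = 0.832 Mbps.
Total bitrate: 6.232 Mbps.
Per item: 6.232 Mbps × 3480 s = 21,687 Mb = 2,711 MB.
Capacity: 12 TB = 96,000,000 Mb; 4426.54 items → 4426 complete.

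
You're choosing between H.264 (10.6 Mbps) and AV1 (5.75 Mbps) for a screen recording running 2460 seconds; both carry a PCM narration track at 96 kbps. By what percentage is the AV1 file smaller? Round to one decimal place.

Audio: 96 kbps = 0.096 Mbps.
H.264: 10.696 Mbps × 2460 s = 26312.2 Mb = 3.289 GB.
AV1: 5.846 Mbps × 2460 s = 14381.2 Mb = 1.798 GB.
Reduction: (1 − 1.798/3.289) × 100 = 45.34%.

45.3%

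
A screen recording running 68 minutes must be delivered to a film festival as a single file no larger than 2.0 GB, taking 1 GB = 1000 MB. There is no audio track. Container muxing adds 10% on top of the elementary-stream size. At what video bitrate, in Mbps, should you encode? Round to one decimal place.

3.6 Mbps

Budget: 2.0 GB = 16000.0 Mb.
Stream payload after overhead: 16000.0 / 1.10 = 14545.5 Mb.
68 min = 4080 s
Total bitrate budget: 14545.5 Mb / 4080 s = 3.565 Mbps.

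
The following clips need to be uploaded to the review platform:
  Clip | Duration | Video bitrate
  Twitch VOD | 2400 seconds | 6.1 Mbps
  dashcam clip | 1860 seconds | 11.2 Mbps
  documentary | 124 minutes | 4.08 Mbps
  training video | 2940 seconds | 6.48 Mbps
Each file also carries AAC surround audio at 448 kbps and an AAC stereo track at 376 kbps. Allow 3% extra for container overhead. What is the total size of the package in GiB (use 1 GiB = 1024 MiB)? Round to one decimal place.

11.6 GiB

Audio total: 448 + 376 = 824 kbps = 0.824 Mbps.
Twitch VOD: 6.924 Mbps × 2400 s × 1.03 = 17116.1 Mb
dashcam clip: 12.024 Mbps × 1860 s × 1.03 = 23035.6 Mb
documentary: 4.904 Mbps × 7440 s × 1.03 = 37580.3 Mb
training video: 7.304 Mbps × 2940 s × 1.03 = 22118.0 Mb
Total: 99850.0 Mb = 12481.3 MB.
= 11.62 GiB.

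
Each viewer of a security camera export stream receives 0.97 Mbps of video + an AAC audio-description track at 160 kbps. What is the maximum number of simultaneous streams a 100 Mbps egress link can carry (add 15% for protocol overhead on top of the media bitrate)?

Audio: 160 kbps = 0.160 Mbps.
Per-viewer media rate: 1.130 Mbps.
On the wire with 15% overhead: 1.300 Mbps.
100 Mbps = 100.0 Mbps; 100.0 / 1.300 = 76.95 → 76 viewers.

76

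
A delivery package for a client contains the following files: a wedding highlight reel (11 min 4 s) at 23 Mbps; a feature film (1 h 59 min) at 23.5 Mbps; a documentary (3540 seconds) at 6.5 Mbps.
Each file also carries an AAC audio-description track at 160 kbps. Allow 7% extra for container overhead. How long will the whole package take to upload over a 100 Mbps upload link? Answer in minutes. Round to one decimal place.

Audio: 160 kbps = 0.160 Mbps.
wedding highlight reel: 23.160 Mbps × 664 s × 1.07 = 16454.7 Mb
feature film: 23.660 Mbps × 7140 s × 1.07 = 180757.7 Mb
documentary: 6.660 Mbps × 3540 s × 1.07 = 25226.7 Mb
Total: 222439.1 Mb = 27804.9 MB.
At 100 Mbps: 222439.1 / 100 = 2224 s ≈ 37.1 minutes.

37.1 minutes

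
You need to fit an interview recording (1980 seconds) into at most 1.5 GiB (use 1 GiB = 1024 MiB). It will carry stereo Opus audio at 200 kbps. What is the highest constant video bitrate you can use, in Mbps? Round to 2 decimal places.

6.31 Mbps

Budget: 1.5 GiB = 12884.9 Mb.
Total bitrate budget: 12884.9 Mb / 1980 s = 6.508 Mbps.
Audio: 200 kbps = 0.200 Mbps.
Video: 6.508 − 0.200 = 6.308 Mbps.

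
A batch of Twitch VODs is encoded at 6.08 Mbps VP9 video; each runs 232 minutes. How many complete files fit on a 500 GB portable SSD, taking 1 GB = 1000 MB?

47

232 min = 13920 s
Per item: 6.080 Mbps × 13920 s = 84,634 Mb = 10,579 MB.
Capacity: 500 GB = 4,000,000 Mb; 47.26 items → 47 complete.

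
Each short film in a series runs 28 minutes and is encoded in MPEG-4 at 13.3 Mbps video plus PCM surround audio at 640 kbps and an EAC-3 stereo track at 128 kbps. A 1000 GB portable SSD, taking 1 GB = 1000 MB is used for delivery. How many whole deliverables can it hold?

338

28 min = 1680 s
Audio total: 640 + 128 = 768 kbps = 0.768 Mbps.
Total bitrate: 14.068 Mbps.
Per item: 14.068 Mbps × 1680 s = 23,634 Mb = 2,954 MB.
Capacity: 1000 GB = 8,000,000 Mb; 338.49 items → 338 complete.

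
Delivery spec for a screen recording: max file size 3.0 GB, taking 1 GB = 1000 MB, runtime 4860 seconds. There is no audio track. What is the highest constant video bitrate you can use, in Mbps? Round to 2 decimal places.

Budget: 3.0 GB = 24000.0 Mb.
Total bitrate budget: 24000.0 Mb / 4860 s = 4.938 Mbps.

4.94 Mbps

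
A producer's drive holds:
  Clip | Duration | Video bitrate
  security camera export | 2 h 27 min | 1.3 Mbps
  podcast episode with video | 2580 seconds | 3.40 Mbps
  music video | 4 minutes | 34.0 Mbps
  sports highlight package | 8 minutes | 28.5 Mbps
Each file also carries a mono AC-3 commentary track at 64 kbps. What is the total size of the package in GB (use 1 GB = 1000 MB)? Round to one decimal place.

Audio: 64 kbps = 0.064 Mbps.
security camera export: 1.364 Mbps × 8820 s = 12030.5 Mb
podcast episode with video: 3.464 Mbps × 2580 s = 8937.1 Mb
music video: 34.064 Mbps × 240 s = 8175.4 Mb
sports highlight package: 28.564 Mbps × 480 s = 13710.7 Mb
Total: 42853.7 Mb = 5356.7 MB.
= 5.357 GB.

5.4 GB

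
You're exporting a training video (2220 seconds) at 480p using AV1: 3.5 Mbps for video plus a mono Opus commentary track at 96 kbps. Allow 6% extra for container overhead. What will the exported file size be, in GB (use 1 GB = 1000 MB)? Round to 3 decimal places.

Audio: 96 kbps = 0.096 Mbps.
Total bitrate: 3.5 + 0.096 = 3.596 Mbps.
Stream data: 3.596 Mbps × 2220 s = 7983.1 Mb.
With 6% container overhead: ×1.06.
8,462 Mb ÷ 8 = 1,058 MB → 1.058 GB.

1.058 GB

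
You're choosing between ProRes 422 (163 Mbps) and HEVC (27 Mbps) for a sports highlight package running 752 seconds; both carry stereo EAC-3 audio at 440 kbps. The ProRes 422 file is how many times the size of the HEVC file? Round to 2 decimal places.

5.96

Audio: 440 kbps = 0.440 Mbps.
ProRes 422: 163.440 Mbps × 752 s = 122906.9 Mb = 15.363 GB.
HEVC: 27.440 Mbps × 752 s = 20634.9 Mb = 2.579 GB.
Ratio: 15.363 / 2.579 = 5.956.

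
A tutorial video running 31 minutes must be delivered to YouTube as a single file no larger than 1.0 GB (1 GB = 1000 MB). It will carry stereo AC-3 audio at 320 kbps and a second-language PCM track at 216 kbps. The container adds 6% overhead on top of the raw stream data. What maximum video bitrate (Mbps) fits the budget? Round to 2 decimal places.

3.52 Mbps

Budget: 1.0 GB = 8000.0 Mb.
Stream payload after overhead: 8000.0 / 1.06 = 7547.2 Mb.
31 min = 1860 s
Total bitrate budget: 7547.2 Mb / 1860 s = 4.058 Mbps.
Audio total: 320 + 216 = 536 kbps = 0.536 Mbps.
Video: 4.058 − 0.536 = 3.522 Mbps.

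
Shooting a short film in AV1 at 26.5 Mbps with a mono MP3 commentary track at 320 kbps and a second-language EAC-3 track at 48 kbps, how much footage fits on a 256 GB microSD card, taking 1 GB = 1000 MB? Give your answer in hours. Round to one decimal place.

21.2 hours

Audio total: 320 + 48 = 368 kbps = 0.368 Mbps.
Total bitrate: 26.5 + 0.368 = 26.868 Mbps.
Capacity: 256 GB = 2,048,000 Mb.
Recording time: 2,048,000 / 26.868 = 76,225 s ≈ 21.2 hours.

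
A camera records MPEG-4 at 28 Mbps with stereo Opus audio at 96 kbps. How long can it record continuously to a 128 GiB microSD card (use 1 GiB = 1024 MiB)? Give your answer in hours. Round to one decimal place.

Audio: 96 kbps = 0.096 Mbps.
Total bitrate: 28 + 0.096 = 28.096 Mbps.
Capacity: 128 GiB = 1,099,512 Mb.
Recording time: 1,099,512 / 28.096 = 39,134 s ≈ 10.9 hours.

10.9 hours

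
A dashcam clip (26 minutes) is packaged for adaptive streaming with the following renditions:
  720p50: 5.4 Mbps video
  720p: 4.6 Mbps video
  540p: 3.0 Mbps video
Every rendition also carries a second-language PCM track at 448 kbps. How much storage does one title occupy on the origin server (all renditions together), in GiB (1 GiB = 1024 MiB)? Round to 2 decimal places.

26 min = 1560 s
Audio: 448 kbps = 0.448 Mbps.
Sum of rendition bitrates: (5.4+0.448) + (4.6+0.448) + (3.0+0.448) = 14.344 Mbps.
× 1560 s = 22,377 Mb = 2,797 MB = 2.605 GiB.

2.60 GiB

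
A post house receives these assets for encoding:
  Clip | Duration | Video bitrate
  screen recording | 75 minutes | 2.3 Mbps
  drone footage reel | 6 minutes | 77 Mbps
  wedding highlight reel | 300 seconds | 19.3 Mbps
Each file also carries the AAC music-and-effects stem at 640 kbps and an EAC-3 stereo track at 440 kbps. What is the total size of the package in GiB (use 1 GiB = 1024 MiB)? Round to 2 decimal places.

Audio total: 640 + 440 = 1080 kbps = 1.080 Mbps.
screen recording: 3.380 Mbps × 4500 s = 15210.0 Mb
drone footage reel: 78.080 Mbps × 360 s = 28108.8 Mb
wedding highlight reel: 20.380 Mbps × 300 s = 6114.0 Mb
Total: 49432.8 Mb = 6179.1 MB.
= 5.755 GiB.

5.75 GiB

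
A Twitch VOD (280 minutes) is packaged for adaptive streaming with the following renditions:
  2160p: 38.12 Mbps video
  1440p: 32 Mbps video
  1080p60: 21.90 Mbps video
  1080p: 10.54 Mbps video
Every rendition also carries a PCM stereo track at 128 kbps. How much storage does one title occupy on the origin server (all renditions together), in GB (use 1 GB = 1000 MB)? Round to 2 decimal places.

280 min = 16800 s
Audio: 128 kbps = 0.128 Mbps.
Sum of rendition bitrates: (38.12+0.128) + (32+0.128) + (21.90+0.128) + (10.54+0.128) = 103.072 Mbps.
× 16800 s = 1,731,610 Mb = 216,451 MB = 216.5 GB.

216.45 GB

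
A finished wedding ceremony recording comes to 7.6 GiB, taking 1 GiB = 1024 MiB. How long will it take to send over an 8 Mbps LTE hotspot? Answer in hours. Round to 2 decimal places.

2.27 hours

File: 7.6 GiB = 65283.5 Mb.
At 8 Mbps: 65283.5 / 8 = 8160.4 s ≈ 2.27 hours.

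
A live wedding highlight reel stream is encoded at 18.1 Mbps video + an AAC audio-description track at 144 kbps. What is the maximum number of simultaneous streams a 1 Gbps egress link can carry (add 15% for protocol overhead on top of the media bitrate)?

Audio: 144 kbps = 0.144 Mbps.
Per-viewer media rate: 18.244 Mbps.
On the wire with 15% overhead: 20.981 Mbps.
1 Gbps = 1,000 Mbps; 1,000 / 20.981 = 47.66 → 47 viewers.

47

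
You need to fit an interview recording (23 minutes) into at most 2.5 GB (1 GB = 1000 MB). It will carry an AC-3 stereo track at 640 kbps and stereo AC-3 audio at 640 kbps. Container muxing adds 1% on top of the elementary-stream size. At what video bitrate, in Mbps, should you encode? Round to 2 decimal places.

13.07 Mbps

Budget: 2.5 GB = 20000.0 Mb.
Stream payload after overhead: 20000.0 / 1.01 = 19802.0 Mb.
23 min = 1380 s
Total bitrate budget: 19802.0 Mb / 1380 s = 14.349 Mbps.
Audio total: 640 + 640 = 1280 kbps = 1.280 Mbps.
Video: 14.349 − 1.280 = 13.069 Mbps.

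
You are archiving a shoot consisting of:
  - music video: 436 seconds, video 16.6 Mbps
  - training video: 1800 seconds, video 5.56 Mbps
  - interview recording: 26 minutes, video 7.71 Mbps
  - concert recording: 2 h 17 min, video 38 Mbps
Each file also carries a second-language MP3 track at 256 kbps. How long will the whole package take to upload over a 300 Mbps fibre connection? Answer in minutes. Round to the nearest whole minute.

19 minutes

Audio: 256 kbps = 0.256 Mbps.
music video: 16.856 Mbps × 436 s = 7349.2 Mb
training video: 5.816 Mbps × 1800 s = 10468.8 Mb
interview recording: 7.966 Mbps × 1560 s = 12427.0 Mb
concert recording: 38.256 Mbps × 8220 s = 314464.3 Mb
Total: 344709.3 Mb = 43088.7 MB.
At 300 Mbps: 344709.3 / 300 = 1149 s ≈ 19.2 minutes.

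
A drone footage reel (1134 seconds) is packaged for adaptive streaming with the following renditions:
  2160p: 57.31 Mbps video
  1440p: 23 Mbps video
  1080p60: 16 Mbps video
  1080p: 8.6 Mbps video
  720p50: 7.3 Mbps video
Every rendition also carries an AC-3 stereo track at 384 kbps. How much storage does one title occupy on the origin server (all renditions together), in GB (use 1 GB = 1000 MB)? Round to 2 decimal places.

Audio: 384 kbps = 0.384 Mbps.
Sum of rendition bitrates: (57.31+0.384) + (23+0.384) + (16+0.384) + (8.6+0.384) + (7.3+0.384) = 114.130 Mbps.
× 1134 s = 129,423 Mb = 16,178 MB = 16.18 GB.

16.18 GB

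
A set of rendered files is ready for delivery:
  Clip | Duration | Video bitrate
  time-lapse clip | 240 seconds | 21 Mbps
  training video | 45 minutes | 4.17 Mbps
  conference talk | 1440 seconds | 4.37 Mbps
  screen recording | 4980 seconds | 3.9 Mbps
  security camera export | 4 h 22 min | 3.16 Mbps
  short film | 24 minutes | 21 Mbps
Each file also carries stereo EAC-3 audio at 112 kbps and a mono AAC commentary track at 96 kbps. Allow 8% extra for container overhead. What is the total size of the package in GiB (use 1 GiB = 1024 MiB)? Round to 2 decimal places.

Audio total: 112 + 96 = 208 kbps = 0.208 Mbps.
time-lapse clip: 21.208 Mbps × 240 s × 1.08 = 5497.1 Mb
training video: 4.378 Mbps × 2700 s × 1.08 = 12766.2 Mb
conference talk: 4.578 Mbps × 1440 s × 1.08 = 7119.7 Mb
screen recording: 4.108 Mbps × 4980 s × 1.08 = 22094.5 Mb
security camera export: 3.368 Mbps × 15720 s × 1.08 = 57180.6 Mb
short film: 21.208 Mbps × 1440 s × 1.08 = 32982.7 Mb
Total: 137640.8 Mb = 17205.1 MB.
= 16.02 GiB.

16.02 GiB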